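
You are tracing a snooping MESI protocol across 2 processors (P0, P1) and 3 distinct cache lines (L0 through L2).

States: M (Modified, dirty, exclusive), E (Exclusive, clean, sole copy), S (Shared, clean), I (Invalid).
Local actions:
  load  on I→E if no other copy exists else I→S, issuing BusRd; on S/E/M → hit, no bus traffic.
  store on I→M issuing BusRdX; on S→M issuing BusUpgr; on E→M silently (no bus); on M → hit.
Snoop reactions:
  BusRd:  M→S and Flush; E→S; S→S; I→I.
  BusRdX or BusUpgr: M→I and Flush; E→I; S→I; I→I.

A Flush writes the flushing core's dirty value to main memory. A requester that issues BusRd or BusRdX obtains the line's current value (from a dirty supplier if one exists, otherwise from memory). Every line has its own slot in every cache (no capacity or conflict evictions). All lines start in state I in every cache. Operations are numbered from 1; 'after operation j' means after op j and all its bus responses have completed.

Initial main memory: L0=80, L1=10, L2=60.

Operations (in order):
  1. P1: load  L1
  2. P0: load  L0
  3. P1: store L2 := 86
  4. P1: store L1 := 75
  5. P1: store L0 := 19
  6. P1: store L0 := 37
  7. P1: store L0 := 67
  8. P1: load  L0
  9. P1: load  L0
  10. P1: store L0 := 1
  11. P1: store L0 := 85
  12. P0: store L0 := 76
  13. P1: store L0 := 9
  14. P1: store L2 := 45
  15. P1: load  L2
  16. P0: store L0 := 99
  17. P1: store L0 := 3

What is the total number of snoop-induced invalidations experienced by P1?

1. P1: load  L1  bus=[BusRd]  L1: P0=I P1=E  mem[L1]=10
2. P0: load  L0  bus=[BusRd]  L0: P0=E P1=I  mem[L0]=80
3. P1: store L2 := 86  bus=[BusRdX]  L2: P0=I P1=M  mem[L2]=60
4. P1: store L1 := 75  bus=[-]  L1: P0=I P1=M  mem[L1]=10
5. P1: store L0 := 19  bus=[BusRdX]  L0: P0=I P1=M  mem[L0]=80
6. P1: store L0 := 37  bus=[-]  L0: P0=I P1=M  mem[L0]=80
7. P1: store L0 := 67  bus=[-]  L0: P0=I P1=M  mem[L0]=80
8. P1: load  L0  bus=[-]  L0: P0=I P1=M  mem[L0]=80
9. P1: load  L0  bus=[-]  L0: P0=I P1=M  mem[L0]=80
10. P1: store L0 := 1  bus=[-]  L0: P0=I P1=M  mem[L0]=80
11. P1: store L0 := 85  bus=[-]  L0: P0=I P1=M  mem[L0]=80
12. P0: store L0 := 76  bus=[BusRdX,Flush]  L0: P0=M P1=I  mem[L0]=85
13. P1: store L0 := 9  bus=[BusRdX,Flush]  L0: P0=I P1=M  mem[L0]=76
14. P1: store L2 := 45  bus=[-]  L2: P0=I P1=M  mem[L2]=60
15. P1: load  L2  bus=[-]  L2: P0=I P1=M  mem[L2]=60
16. P0: store L0 := 99  bus=[BusRdX,Flush]  L0: P0=M P1=I  mem[L0]=9
17. P1: store L0 := 3  bus=[BusRdX,Flush]  L0: P0=I P1=M  mem[L0]=99

invalidations = 2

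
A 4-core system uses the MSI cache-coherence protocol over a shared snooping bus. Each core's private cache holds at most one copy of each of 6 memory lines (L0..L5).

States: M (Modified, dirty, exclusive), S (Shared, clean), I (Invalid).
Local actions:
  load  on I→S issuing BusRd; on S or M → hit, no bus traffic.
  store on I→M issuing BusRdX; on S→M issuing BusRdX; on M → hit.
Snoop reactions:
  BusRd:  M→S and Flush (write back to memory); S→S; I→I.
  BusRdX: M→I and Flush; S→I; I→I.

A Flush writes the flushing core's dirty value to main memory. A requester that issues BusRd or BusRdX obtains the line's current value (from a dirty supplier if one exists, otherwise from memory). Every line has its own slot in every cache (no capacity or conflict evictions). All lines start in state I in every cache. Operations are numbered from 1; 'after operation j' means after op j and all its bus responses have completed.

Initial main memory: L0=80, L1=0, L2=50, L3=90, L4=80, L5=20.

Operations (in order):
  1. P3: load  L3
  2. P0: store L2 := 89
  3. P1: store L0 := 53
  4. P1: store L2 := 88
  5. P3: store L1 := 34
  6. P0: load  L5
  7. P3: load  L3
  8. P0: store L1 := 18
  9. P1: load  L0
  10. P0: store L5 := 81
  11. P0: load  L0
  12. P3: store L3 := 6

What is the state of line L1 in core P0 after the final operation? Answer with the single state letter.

state = M

[1] P3: load  L3 | P0:I, P1:I, P2:I, P3:S(90) | bus: BusRd
[2] P0: store L2 := 89 | P0:M(89), P1:I, P2:I, P3:I | bus: BusRdX
[3] P1: store L0 := 53 | P0:I, P1:M(53), P2:I, P3:I | bus: BusRdX
[4] P1: store L2 := 88 | P0:I, P1:M(88), P2:I, P3:I | bus: BusRdX,Flush
[5] P3: store L1 := 34 | P0:I, P1:I, P2:I, P3:M(34) | bus: BusRdX
[6] P0: load  L5 | P0:S(20), P1:I, P2:I, P3:I | bus: BusRd
[7] P3: load  L3 | P0:I, P1:I, P2:I, P3:S(90) | bus: none
[8] P0: store L1 := 18 | P0:M(18), P1:I, P2:I, P3:I | bus: BusRdX,Flush
[9] P1: load  L0 | P0:I, P1:M(53), P2:I, P3:I | bus: none
[10] P0: store L5 := 81 | P0:M(81), P1:I, P2:I, P3:I | bus: BusRdX
[11] P0: load  L0 | P0:S(53), P1:S(53), P2:I, P3:I | bus: BusRd,Flush
[12] P3: store L3 := 6 | P0:I, P1:I, P2:I, P3:M(6) | bus: BusRdX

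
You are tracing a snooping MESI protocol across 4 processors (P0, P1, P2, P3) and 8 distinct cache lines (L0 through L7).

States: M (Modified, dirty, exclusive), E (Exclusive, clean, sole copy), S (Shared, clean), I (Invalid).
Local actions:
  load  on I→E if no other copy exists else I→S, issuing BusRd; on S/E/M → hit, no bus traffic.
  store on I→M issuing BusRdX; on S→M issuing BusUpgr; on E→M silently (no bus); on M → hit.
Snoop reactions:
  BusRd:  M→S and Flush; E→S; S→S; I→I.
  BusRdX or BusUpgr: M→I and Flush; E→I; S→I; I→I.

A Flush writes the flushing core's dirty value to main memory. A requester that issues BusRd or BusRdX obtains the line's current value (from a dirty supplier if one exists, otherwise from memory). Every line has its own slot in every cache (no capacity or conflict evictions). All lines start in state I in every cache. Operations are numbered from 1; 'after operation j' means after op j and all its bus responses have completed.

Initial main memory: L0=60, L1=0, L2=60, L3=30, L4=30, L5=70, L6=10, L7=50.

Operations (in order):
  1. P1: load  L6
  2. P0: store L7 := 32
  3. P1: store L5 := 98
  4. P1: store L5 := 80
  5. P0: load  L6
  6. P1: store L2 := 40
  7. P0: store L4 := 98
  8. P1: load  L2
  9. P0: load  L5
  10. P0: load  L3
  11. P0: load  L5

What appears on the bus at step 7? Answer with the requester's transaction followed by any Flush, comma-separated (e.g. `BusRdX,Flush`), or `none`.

bus = BusRdX

  op1 P1: load  L6 → I/E/I/I on L6; bus BusRd; mem=10
  op2 P0: store L7 := 32 → M/I/I/I on L7; bus BusRdX; mem=50
  op3 P1: store L5 := 98 → I/M/I/I on L5; bus BusRdX; mem=70
  op4 P1: store L5 := 80 → I/M/I/I on L5; bus (none); mem=70
  op5 P0: load  L6 → S/S/I/I on L6; bus BusRd; mem=10
  op6 P1: store L2 := 40 → I/M/I/I on L2; bus BusRdX; mem=60
  op7 P0: store L4 := 98 → M/I/I/I on L4; bus BusRdX; mem=30
  op8 P1: load  L2 → I/M/I/I on L2; bus (none); mem=60
  op9 P0: load  L5 → S/S/I/I on L5; bus BusRd Flush; mem=80
  op10 P0: load  L3 → E/I/I/I on L3; bus BusRd; mem=30
  op11 P0: load  L5 → S/S/I/I on L5; bus (none); mem=80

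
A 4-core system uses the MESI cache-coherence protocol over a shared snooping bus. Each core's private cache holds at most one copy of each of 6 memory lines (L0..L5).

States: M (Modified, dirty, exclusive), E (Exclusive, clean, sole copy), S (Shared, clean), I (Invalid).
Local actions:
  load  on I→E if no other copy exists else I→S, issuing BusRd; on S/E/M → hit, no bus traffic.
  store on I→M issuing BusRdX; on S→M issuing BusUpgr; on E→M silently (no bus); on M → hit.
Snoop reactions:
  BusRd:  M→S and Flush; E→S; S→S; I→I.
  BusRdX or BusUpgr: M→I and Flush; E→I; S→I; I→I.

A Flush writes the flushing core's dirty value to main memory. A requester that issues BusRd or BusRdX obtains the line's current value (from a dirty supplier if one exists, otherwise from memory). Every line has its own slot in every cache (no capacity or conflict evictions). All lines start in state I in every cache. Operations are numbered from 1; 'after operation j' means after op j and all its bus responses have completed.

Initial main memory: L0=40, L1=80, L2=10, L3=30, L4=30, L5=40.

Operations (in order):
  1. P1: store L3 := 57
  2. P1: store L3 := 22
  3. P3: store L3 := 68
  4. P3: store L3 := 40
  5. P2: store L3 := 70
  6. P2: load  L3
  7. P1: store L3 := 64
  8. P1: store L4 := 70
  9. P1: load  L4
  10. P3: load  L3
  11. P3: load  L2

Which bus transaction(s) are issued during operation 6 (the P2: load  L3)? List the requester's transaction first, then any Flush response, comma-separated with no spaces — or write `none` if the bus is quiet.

step 1: P1: store L3 := 57  ⟶  IMII  (L3)  txn=BusRdX  M[L3]=30
step 2: P1: store L3 := 22  ⟶  IMII  (L3)  txn=∅  M[L3]=30
step 3: P3: store L3 := 68  ⟶  IIIM  (L3)  txn=BusRdX+Flush  M[L3]=22
step 4: P3: store L3 := 40  ⟶  IIIM  (L3)  txn=∅  M[L3]=22
step 5: P2: store L3 := 70  ⟶  IIMI  (L3)  txn=BusRdX+Flush  M[L3]=40
step 6: P2: load  L3  ⟶  IIMI  (L3)  txn=∅  M[L3]=40
step 7: P1: store L3 := 64  ⟶  IMII  (L3)  txn=BusRdX+Flush  M[L3]=70
step 8: P1: store L4 := 70  ⟶  IMII  (L4)  txn=BusRdX  M[L4]=30
step 9: P1: load  L4  ⟶  IMII  (L4)  txn=∅  M[L4]=30
step 10: P3: load  L3  ⟶  ISIS  (L3)  txn=BusRd+Flush  M[L3]=64
step 11: P3: load  L2  ⟶  IIIE  (L2)  txn=BusRd  M[L2]=10

bus = none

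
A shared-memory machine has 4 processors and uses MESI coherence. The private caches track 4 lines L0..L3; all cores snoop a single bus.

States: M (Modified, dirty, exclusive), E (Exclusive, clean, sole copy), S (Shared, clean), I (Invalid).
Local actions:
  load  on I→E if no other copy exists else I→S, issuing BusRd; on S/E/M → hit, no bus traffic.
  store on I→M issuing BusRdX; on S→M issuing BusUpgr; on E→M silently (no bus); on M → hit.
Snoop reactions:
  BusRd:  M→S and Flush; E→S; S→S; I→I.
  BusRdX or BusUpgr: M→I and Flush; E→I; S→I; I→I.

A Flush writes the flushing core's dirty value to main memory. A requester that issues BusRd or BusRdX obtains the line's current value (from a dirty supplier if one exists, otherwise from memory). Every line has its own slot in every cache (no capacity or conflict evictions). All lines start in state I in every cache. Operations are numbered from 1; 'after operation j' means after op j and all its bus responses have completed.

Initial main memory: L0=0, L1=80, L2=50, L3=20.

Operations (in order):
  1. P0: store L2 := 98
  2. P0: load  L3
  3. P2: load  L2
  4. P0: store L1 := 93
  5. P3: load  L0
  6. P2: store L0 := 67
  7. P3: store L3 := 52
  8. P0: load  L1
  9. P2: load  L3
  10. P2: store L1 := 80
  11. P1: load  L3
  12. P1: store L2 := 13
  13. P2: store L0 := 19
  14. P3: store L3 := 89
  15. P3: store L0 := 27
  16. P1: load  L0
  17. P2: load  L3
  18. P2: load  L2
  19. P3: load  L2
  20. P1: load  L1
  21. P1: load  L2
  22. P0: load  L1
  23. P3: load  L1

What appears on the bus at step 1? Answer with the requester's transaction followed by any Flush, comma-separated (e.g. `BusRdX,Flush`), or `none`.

  op1 P0: store L2 := 98 → M/I/I/I on L2; bus BusRdX; mem=50
  op2 P0: load  L3 → E/I/I/I on L3; bus BusRd; mem=20
  op3 P2: load  L2 → S/I/S/I on L2; bus BusRd Flush; mem=98
  op4 P0: store L1 := 93 → M/I/I/I on L1; bus BusRdX; mem=80
  op5 P3: load  L0 → I/I/I/E on L0; bus BusRd; mem=0
  op6 P2: store L0 := 67 → I/I/M/I on L0; bus BusRdX; mem=0
  op7 P3: store L3 := 52 → I/I/I/M on L3; bus BusRdX; mem=20
  op8 P0: load  L1 → M/I/I/I on L1; bus (none); mem=80
  op9 P2: load  L3 → I/I/S/S on L3; bus BusRd Flush; mem=52
  op10 P2: store L1 := 80 → I/I/M/I on L1; bus BusRdX Flush; mem=93
  op11 P1: load  L3 → I/S/S/S on L3; bus BusRd; mem=52
  op12 P1: store L2 := 13 → I/M/I/I on L2; bus BusRdX; mem=98
  op13 P2: store L0 := 19 → I/I/M/I on L0; bus (none); mem=0
  op14 P3: store L3 := 89 → I/I/I/M on L3; bus BusUpgr; mem=52
  op15 P3: store L0 := 27 → I/I/I/M on L0; bus BusRdX Flush; mem=19
  op16 P1: load  L0 → I/S/I/S on L0; bus BusRd Flush; mem=27
  op17 P2: load  L3 → I/I/S/S on L3; bus BusRd Flush; mem=89
  op18 P2: load  L2 → I/S/S/I on L2; bus BusRd Flush; mem=13
  op19 P3: load  L2 → I/S/S/S on L2; bus BusRd; mem=13
  op20 P1: load  L1 → I/S/S/I on L1; bus BusRd Flush; mem=80
  op21 P1: load  L2 → I/S/S/S on L2; bus (none); mem=13
  op22 P0: load  L1 → S/S/S/I on L1; bus BusRd; mem=80
  op23 P3: load  L1 → S/S/S/S on L1; bus BusRd; mem=80

bus = BusRdX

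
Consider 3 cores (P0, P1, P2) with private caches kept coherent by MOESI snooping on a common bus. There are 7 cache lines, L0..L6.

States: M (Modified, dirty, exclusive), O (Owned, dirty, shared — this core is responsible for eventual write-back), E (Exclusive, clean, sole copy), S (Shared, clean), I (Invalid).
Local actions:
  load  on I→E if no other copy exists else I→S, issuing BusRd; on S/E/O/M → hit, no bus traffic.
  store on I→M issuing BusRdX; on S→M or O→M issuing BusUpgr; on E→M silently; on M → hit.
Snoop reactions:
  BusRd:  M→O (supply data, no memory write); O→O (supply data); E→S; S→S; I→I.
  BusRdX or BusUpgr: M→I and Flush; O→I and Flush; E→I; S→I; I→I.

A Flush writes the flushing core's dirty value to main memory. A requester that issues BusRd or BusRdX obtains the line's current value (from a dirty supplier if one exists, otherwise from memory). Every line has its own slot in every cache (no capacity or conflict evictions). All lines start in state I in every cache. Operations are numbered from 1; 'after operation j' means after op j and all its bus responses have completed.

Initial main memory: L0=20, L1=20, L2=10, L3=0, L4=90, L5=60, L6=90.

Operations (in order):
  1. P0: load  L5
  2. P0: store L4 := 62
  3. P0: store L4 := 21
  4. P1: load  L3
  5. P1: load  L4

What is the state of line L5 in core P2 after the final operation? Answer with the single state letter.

state = I

step 1: P0: load  L5  ⟶  EII  (L5)  txn=BusRd  M[L5]=60
step 2: P0: store L4 := 62  ⟶  MII  (L4)  txn=BusRdX  M[L4]=90
step 3: P0: store L4 := 21  ⟶  MII  (L4)  txn=∅  M[L4]=90
step 4: P1: load  L3  ⟶  IEI  (L3)  txn=BusRd  M[L3]=0
step 5: P1: load  L4  ⟶  OSI  (L4)  txn=BusRd  M[L4]=90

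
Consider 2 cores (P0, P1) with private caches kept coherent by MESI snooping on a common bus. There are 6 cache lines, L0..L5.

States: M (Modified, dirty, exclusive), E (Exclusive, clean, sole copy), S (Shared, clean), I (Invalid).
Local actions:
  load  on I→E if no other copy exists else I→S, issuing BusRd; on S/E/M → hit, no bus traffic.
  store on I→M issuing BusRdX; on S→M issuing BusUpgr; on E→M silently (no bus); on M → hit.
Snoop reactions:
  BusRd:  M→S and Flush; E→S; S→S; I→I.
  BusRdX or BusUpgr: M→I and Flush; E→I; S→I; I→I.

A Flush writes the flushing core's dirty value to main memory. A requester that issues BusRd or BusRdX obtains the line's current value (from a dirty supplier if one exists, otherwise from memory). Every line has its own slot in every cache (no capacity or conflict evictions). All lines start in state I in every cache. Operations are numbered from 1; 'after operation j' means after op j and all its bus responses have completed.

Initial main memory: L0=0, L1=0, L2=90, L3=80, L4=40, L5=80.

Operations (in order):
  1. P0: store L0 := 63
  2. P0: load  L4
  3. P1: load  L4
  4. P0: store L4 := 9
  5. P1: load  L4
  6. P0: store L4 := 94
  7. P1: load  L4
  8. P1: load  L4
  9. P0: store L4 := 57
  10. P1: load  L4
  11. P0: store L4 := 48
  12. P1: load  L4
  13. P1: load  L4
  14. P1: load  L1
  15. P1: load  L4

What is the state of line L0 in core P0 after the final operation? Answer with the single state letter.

state = M

1. P0: store L0 := 63  bus=[BusRdX]  L0: P0=M P1=I  mem[L0]=0
2. P0: load  L4  bus=[BusRd]  L4: P0=E P1=I  mem[L4]=40
3. P1: load  L4  bus=[BusRd]  L4: P0=S P1=S  mem[L4]=40
4. P0: store L4 := 9  bus=[BusUpgr]  L4: P0=M P1=I  mem[L4]=40
5. P1: load  L4  bus=[BusRd,Flush]  L4: P0=S P1=S  mem[L4]=9
6. P0: store L4 := 94  bus=[BusUpgr]  L4: P0=M P1=I  mem[L4]=9
7. P1: load  L4  bus=[BusRd,Flush]  L4: P0=S P1=S  mem[L4]=94
8. P1: load  L4  bus=[-]  L4: P0=S P1=S  mem[L4]=94
9. P0: store L4 := 57  bus=[BusUpgr]  L4: P0=M P1=I  mem[L4]=94
10. P1: load  L4  bus=[BusRd,Flush]  L4: P0=S P1=S  mem[L4]=57
11. P0: store L4 := 48  bus=[BusUpgr]  L4: P0=M P1=I  mem[L4]=57
12. P1: load  L4  bus=[BusRd,Flush]  L4: P0=S P1=S  mem[L4]=48
13. P1: load  L4  bus=[-]  L4: P0=S P1=S  mem[L4]=48
14. P1: load  L1  bus=[BusRd]  L1: P0=I P1=E  mem[L1]=0
15. P1: load  L4  bus=[-]  L4: P0=S P1=S  mem[L4]=48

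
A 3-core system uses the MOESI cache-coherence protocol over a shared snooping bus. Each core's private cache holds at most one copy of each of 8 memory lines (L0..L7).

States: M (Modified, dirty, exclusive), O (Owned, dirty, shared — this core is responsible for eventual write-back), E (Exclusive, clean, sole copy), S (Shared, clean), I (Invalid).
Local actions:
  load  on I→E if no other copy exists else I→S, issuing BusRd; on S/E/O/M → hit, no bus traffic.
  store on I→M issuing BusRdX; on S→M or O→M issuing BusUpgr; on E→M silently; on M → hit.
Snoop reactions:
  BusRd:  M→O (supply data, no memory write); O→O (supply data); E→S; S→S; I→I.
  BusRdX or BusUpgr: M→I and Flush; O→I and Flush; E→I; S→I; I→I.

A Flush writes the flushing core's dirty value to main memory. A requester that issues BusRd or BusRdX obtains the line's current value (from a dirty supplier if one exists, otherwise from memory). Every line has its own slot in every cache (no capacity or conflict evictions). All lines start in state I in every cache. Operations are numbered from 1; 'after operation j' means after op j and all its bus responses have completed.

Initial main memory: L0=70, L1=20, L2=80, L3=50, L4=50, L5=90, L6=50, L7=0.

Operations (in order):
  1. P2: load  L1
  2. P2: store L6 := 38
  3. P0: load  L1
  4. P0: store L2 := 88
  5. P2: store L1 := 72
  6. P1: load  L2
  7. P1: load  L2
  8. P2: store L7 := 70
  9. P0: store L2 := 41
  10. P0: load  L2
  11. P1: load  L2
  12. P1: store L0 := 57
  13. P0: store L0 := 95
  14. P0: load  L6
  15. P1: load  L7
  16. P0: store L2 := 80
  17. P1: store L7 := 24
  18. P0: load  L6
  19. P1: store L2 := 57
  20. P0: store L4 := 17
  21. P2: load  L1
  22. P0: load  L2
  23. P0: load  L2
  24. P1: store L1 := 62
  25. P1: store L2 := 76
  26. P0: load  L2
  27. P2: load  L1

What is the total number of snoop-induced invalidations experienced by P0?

  op1 P2: load  L1 → I/I/E on L1; bus BusRd; mem=20
  op2 P2: store L6 := 38 → I/I/M on L6; bus BusRdX; mem=50
  op3 P0: load  L1 → S/I/S on L1; bus BusRd; mem=20
  op4 P0: store L2 := 88 → M/I/I on L2; bus BusRdX; mem=80
  op5 P2: store L1 := 72 → I/I/M on L1; bus BusUpgr; mem=20
  op6 P1: load  L2 → O/S/I on L2; bus BusRd; mem=80
  op7 P1: load  L2 → O/S/I on L2; bus (none); mem=80
  op8 P2: store L7 := 70 → I/I/M on L7; bus BusRdX; mem=0
  op9 P0: store L2 := 41 → M/I/I on L2; bus BusUpgr; mem=80
  op10 P0: load  L2 → M/I/I on L2; bus (none); mem=80
  op11 P1: load  L2 → O/S/I on L2; bus BusRd; mem=80
  op12 P1: store L0 := 57 → I/M/I on L0; bus BusRdX; mem=70
  op13 P0: store L0 := 95 → M/I/I on L0; bus BusRdX Flush; mem=57
  op14 P0: load  L6 → S/I/O on L6; bus BusRd; mem=50
  op15 P1: load  L7 → I/S/O on L7; bus BusRd; mem=0
  op16 P0: store L2 := 80 → M/I/I on L2; bus BusUpgr; mem=80
  op17 P1: store L7 := 24 → I/M/I on L7; bus BusUpgr Flush; mem=70
  op18 P0: load  L6 → S/I/O on L6; bus (none); mem=50
  op19 P1: store L2 := 57 → I/M/I on L2; bus BusRdX Flush; mem=80
  op20 P0: store L4 := 17 → M/I/I on L4; bus BusRdX; mem=50
  op21 P2: load  L1 → I/I/M on L1; bus (none); mem=20
  op22 P0: load  L2 → S/O/I on L2; bus BusRd; mem=80
  op23 P0: load  L2 → S/O/I on L2; bus (none); mem=80
  op24 P1: store L1 := 62 → I/M/I on L1; bus BusRdX Flush; mem=72
  op25 P1: store L2 := 76 → I/M/I on L2; bus BusUpgr; mem=80
  op26 P0: load  L2 → S/O/I on L2; bus BusRd; mem=80
  op27 P2: load  L1 → I/O/S on L1; bus BusRd; mem=72

invalidations = 3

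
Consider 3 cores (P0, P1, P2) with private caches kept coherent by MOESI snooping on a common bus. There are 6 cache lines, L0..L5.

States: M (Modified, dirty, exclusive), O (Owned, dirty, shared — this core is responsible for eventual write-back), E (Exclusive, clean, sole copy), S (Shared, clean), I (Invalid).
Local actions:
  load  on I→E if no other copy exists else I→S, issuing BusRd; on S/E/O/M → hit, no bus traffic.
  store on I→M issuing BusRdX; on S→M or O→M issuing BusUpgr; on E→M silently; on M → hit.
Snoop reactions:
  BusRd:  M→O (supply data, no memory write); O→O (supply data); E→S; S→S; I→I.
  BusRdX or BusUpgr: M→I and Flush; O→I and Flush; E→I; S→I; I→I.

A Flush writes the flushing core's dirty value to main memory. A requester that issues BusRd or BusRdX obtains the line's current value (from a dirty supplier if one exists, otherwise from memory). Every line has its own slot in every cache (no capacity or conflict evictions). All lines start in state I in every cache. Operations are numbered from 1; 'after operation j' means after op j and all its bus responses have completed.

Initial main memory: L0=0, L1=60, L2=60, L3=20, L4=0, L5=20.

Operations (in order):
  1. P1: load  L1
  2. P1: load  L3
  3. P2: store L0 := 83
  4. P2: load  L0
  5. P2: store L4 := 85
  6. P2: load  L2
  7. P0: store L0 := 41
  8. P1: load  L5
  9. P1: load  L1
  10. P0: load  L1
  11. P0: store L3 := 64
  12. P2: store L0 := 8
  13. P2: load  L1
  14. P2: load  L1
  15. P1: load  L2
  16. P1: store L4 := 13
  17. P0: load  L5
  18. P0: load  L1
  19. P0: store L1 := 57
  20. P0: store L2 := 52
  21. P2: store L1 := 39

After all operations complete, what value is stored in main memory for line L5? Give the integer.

memory[L5] = 20

step 1: P1: load  L1  ⟶  IEI  (L1)  txn=BusRd  M[L1]=60
step 2: P1: load  L3  ⟶  IEI  (L3)  txn=BusRd  M[L3]=20
step 3: P2: store L0 := 83  ⟶  IIM  (L0)  txn=BusRdX  M[L0]=0
step 4: P2: load  L0  ⟶  IIM  (L0)  txn=∅  M[L0]=0
step 5: P2: store L4 := 85  ⟶  IIM  (L4)  txn=BusRdX  M[L4]=0
step 6: P2: load  L2  ⟶  IIE  (L2)  txn=BusRd  M[L2]=60
step 7: P0: store L0 := 41  ⟶  MII  (L0)  txn=BusRdX+Flush  M[L0]=83
step 8: P1: load  L5  ⟶  IEI  (L5)  txn=BusRd  M[L5]=20
step 9: P1: load  L1  ⟶  IEI  (L1)  txn=∅  M[L1]=60
step 10: P0: load  L1  ⟶  SSI  (L1)  txn=BusRd  M[L1]=60
step 11: P0: store L3 := 64  ⟶  MII  (L3)  txn=BusRdX  M[L3]=20
step 12: P2: store L0 := 8  ⟶  IIM  (L0)  txn=BusRdX+Flush  M[L0]=41
step 13: P2: load  L1  ⟶  SSS  (L1)  txn=BusRd  M[L1]=60
step 14: P2: load  L1  ⟶  SSS  (L1)  txn=∅  M[L1]=60
step 15: P1: load  L2  ⟶  ISS  (L2)  txn=BusRd  M[L2]=60
step 16: P1: store L4 := 13  ⟶  IMI  (L4)  txn=BusRdX+Flush  M[L4]=85
step 17: P0: load  L5  ⟶  SSI  (L5)  txn=BusRd  M[L5]=20
step 18: P0: load  L1  ⟶  SSS  (L1)  txn=∅  M[L1]=60
step 19: P0: store L1 := 57  ⟶  MII  (L1)  txn=BusUpgr  M[L1]=60
step 20: P0: store L2 := 52  ⟶  MII  (L2)  txn=BusRdX  M[L2]=60
step 21: P2: store L1 := 39  ⟶  IIM  (L1)  txn=BusRdX+Flush  M[L1]=57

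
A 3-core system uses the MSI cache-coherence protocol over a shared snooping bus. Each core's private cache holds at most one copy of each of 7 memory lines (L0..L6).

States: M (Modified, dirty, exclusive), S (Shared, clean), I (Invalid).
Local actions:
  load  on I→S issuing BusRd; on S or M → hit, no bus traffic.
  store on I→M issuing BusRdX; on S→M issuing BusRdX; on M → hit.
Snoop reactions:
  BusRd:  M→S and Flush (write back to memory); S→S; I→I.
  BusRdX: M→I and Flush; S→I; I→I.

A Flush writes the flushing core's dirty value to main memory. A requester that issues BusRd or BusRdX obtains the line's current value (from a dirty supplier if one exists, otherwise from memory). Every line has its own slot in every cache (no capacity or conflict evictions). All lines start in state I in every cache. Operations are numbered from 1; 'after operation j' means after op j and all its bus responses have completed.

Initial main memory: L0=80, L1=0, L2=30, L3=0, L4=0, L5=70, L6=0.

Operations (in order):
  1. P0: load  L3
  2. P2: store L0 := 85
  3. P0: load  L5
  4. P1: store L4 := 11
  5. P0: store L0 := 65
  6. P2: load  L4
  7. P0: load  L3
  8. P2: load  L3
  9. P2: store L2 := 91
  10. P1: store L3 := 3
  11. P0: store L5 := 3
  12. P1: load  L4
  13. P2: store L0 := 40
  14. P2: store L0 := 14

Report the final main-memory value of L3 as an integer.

1. P0: load  L3  bus=[BusRd]  L3: P0=S P1=I P2=I  mem[L3]=0
2. P2: store L0 := 85  bus=[BusRdX]  L0: P0=I P1=I P2=M  mem[L0]=80
3. P0: load  L5  bus=[BusRd]  L5: P0=S P1=I P2=I  mem[L5]=70
4. P1: store L4 := 11  bus=[BusRdX]  L4: P0=I P1=M P2=I  mem[L4]=0
5. P0: store L0 := 65  bus=[BusRdX,Flush]  L0: P0=M P1=I P2=I  mem[L0]=85
6. P2: load  L4  bus=[BusRd,Flush]  L4: P0=I P1=S P2=S  mem[L4]=11
7. P0: load  L3  bus=[-]  L3: P0=S P1=I P2=I  mem[L3]=0
8. P2: load  L3  bus=[BusRd]  L3: P0=S P1=I P2=S  mem[L3]=0
9. P2: store L2 := 91  bus=[BusRdX]  L2: P0=I P1=I P2=M  mem[L2]=30
10. P1: store L3 := 3  bus=[BusRdX]  L3: P0=I P1=M P2=I  mem[L3]=0
11. P0: store L5 := 3  bus=[BusRdX]  L5: P0=M P1=I P2=I  mem[L5]=70
12. P1: load  L4  bus=[-]  L4: P0=I P1=S P2=S  mem[L4]=11
13. P2: store L0 := 40  bus=[BusRdX,Flush]  L0: P0=I P1=I P2=M  mem[L0]=65
14. P2: store L0 := 14  bus=[-]  L0: P0=I P1=I P2=M  mem[L0]=65

memory[L3] = 0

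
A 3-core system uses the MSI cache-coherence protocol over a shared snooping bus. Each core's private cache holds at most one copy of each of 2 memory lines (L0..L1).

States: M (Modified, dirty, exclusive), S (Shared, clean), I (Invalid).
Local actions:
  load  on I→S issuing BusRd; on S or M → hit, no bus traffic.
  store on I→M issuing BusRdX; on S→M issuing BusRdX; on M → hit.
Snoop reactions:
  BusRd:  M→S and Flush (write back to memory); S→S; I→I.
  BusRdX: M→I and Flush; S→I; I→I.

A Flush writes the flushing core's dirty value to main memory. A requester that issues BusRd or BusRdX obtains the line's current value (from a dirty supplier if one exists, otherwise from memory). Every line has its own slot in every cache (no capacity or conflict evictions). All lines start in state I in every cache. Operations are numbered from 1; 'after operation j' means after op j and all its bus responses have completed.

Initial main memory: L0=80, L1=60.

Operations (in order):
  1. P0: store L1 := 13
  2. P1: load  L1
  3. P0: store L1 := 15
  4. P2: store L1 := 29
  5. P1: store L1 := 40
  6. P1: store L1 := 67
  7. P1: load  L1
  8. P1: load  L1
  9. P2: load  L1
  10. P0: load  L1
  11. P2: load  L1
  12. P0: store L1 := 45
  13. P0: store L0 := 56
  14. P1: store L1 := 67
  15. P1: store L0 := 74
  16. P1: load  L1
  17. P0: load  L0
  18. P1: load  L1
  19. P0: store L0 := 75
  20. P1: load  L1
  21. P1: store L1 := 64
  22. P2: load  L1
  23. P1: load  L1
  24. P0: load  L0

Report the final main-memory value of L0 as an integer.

memory[L0] = 74

1. P0: store L1 := 13  bus=[BusRdX]  L1: P0=M P1=I P2=I  mem[L1]=60
2. P1: load  L1  bus=[BusRd,Flush]  L1: P0=S P1=S P2=I  mem[L1]=13
3. P0: store L1 := 15  bus=[BusRdX]  L1: P0=M P1=I P2=I  mem[L1]=13
4. P2: store L1 := 29  bus=[BusRdX,Flush]  L1: P0=I P1=I P2=M  mem[L1]=15
5. P1: store L1 := 40  bus=[BusRdX,Flush]  L1: P0=I P1=M P2=I  mem[L1]=29
6. P1: store L1 := 67  bus=[-]  L1: P0=I P1=M P2=I  mem[L1]=29
7. P1: load  L1  bus=[-]  L1: P0=I P1=M P2=I  mem[L1]=29
8. P1: load  L1  bus=[-]  L1: P0=I P1=M P2=I  mem[L1]=29
9. P2: load  L1  bus=[BusRd,Flush]  L1: P0=I P1=S P2=S  mem[L1]=67
10. P0: load  L1  bus=[BusRd]  L1: P0=S P1=S P2=S  mem[L1]=67
11. P2: load  L1  bus=[-]  L1: P0=S P1=S P2=S  mem[L1]=67
12. P0: store L1 := 45  bus=[BusRdX]  L1: P0=M P1=I P2=I  mem[L1]=67
13. P0: store L0 := 56  bus=[BusRdX]  L0: P0=M P1=I P2=I  mem[L0]=80
14. P1: store L1 := 67  bus=[BusRdX,Flush]  L1: P0=I P1=M P2=I  mem[L1]=45
15. P1: store L0 := 74  bus=[BusRdX,Flush]  L0: P0=I P1=M P2=I  mem[L0]=56
16. P1: load  L1  bus=[-]  L1: P0=I P1=M P2=I  mem[L1]=45
17. P0: load  L0  bus=[BusRd,Flush]  L0: P0=S P1=S P2=I  mem[L0]=74
18. P1: load  L1  bus=[-]  L1: P0=I P1=M P2=I  mem[L1]=45
19. P0: store L0 := 75  bus=[BusRdX]  L0: P0=M P1=I P2=I  mem[L0]=74
20. P1: load  L1  bus=[-]  L1: P0=I P1=M P2=I  mem[L1]=45
21. P1: store L1 := 64  bus=[-]  L1: P0=I P1=M P2=I  mem[L1]=45
22. P2: load  L1  bus=[BusRd,Flush]  L1: P0=I P1=S P2=S  mem[L1]=64
23. P1: load  L1  bus=[-]  L1: P0=I P1=S P2=S  mem[L1]=64
24. P0: load  L0  bus=[-]  L0: P0=M P1=I P2=I  mem[L0]=74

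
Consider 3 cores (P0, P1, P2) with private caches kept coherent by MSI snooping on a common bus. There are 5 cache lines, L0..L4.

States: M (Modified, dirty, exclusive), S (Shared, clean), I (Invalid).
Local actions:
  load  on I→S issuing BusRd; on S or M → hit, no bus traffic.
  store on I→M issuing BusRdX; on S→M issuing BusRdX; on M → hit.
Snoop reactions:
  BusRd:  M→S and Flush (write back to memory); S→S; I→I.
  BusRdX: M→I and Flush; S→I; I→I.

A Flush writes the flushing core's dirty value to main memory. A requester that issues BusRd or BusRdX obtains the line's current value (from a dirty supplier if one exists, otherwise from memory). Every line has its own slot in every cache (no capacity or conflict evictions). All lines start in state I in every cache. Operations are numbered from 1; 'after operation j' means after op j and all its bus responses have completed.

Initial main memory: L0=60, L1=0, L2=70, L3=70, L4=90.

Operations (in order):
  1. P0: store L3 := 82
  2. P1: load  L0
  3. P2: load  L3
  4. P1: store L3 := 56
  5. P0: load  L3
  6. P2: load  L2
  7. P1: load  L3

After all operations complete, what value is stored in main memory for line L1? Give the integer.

step 1: P0: store L3 := 82  ⟶  MII  (L3)  txn=BusRdX  M[L3]=70
step 2: P1: load  L0  ⟶  ISI  (L0)  txn=BusRd  M[L0]=60
step 3: P2: load  L3  ⟶  SIS  (L3)  txn=BusRd+Flush  M[L3]=82
step 4: P1: store L3 := 56  ⟶  IMI  (L3)  txn=BusRdX  M[L3]=82
step 5: P0: load  L3  ⟶  SSI  (L3)  txn=BusRd+Flush  M[L3]=56
step 6: P2: load  L2  ⟶  IIS  (L2)  txn=BusRd  M[L2]=70
step 7: P1: load  L3  ⟶  SSI  (L3)  txn=∅  M[L3]=56

memory[L1] = 0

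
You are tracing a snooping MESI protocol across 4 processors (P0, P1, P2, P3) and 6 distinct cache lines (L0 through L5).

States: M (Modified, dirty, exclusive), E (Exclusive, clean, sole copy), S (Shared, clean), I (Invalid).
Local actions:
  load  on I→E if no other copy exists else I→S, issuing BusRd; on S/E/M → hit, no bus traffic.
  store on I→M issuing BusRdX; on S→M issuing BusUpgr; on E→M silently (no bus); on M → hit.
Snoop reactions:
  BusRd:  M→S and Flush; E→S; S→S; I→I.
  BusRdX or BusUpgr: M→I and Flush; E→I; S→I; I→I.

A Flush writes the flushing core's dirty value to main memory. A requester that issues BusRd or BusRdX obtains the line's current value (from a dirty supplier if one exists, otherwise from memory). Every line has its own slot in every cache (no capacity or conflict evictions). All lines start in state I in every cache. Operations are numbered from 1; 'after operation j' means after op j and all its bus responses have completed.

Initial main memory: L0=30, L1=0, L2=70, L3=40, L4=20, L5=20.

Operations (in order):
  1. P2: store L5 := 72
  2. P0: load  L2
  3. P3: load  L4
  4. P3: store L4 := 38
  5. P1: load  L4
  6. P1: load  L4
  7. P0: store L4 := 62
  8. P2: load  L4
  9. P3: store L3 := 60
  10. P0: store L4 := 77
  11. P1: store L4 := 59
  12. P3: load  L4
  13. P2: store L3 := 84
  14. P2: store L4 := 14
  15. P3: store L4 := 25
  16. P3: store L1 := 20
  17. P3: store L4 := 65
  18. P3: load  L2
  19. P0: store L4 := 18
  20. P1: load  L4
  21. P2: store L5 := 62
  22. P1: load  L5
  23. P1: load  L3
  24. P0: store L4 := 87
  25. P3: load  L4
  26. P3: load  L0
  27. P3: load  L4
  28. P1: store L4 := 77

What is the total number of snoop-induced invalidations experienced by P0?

invalidations = 2

  op1 P2: store L5 := 72 → I/I/M/I on L5; bus BusRdX; mem=20
  op2 P0: load  L2 → E/I/I/I on L2; bus BusRd; mem=70
  op3 P3: load  L4 → I/I/I/E on L4; bus BusRd; mem=20
  op4 P3: store L4 := 38 → I/I/I/M on L4; bus (none); mem=20
  op5 P1: load  L4 → I/S/I/S on L4; bus BusRd Flush; mem=38
  op6 P1: load  L4 → I/S/I/S on L4; bus (none); mem=38
  op7 P0: store L4 := 62 → M/I/I/I on L4; bus BusRdX; mem=38
  op8 P2: load  L4 → S/I/S/I on L4; bus BusRd Flush; mem=62
  op9 P3: store L3 := 60 → I/I/I/M on L3; bus BusRdX; mem=40
  op10 P0: store L4 := 77 → M/I/I/I on L4; bus BusUpgr; mem=62
  op11 P1: store L4 := 59 → I/M/I/I on L4; bus BusRdX Flush; mem=77
  op12 P3: load  L4 → I/S/I/S on L4; bus BusRd Flush; mem=59
  op13 P2: store L3 := 84 → I/I/M/I on L3; bus BusRdX Flush; mem=60
  op14 P2: store L4 := 14 → I/I/M/I on L4; bus BusRdX; mem=59
  op15 P3: store L4 := 25 → I/I/I/M on L4; bus BusRdX Flush; mem=14
  op16 P3: store L1 := 20 → I/I/I/M on L1; bus BusRdX; mem=0
  op17 P3: store L4 := 65 → I/I/I/M on L4; bus (none); mem=14
  op18 P3: load  L2 → S/I/I/S on L2; bus BusRd; mem=70
  op19 P0: store L4 := 18 → M/I/I/I on L4; bus BusRdX Flush; mem=65
  op20 P1: load  L4 → S/S/I/I on L4; bus BusRd Flush; mem=18
  op21 P2: store L5 := 62 → I/I/M/I on L5; bus (none); mem=20
  op22 P1: load  L5 → I/S/S/I on L5; bus BusRd Flush; mem=62
  op23 P1: load  L3 → I/S/S/I on L3; bus BusRd Flush; mem=84
  op24 P0: store L4 := 87 → M/I/I/I on L4; bus BusUpgr; mem=18
  op25 P3: load  L4 → S/I/I/S on L4; bus BusRd Flush; mem=87
  op26 P3: load  L0 → I/I/I/E on L0; bus BusRd; mem=30
  op27 P3: load  L4 → S/I/I/S on L4; bus (none); mem=87
  op28 P1: store L4 := 77 → I/M/I/I on L4; bus BusRdX; mem=87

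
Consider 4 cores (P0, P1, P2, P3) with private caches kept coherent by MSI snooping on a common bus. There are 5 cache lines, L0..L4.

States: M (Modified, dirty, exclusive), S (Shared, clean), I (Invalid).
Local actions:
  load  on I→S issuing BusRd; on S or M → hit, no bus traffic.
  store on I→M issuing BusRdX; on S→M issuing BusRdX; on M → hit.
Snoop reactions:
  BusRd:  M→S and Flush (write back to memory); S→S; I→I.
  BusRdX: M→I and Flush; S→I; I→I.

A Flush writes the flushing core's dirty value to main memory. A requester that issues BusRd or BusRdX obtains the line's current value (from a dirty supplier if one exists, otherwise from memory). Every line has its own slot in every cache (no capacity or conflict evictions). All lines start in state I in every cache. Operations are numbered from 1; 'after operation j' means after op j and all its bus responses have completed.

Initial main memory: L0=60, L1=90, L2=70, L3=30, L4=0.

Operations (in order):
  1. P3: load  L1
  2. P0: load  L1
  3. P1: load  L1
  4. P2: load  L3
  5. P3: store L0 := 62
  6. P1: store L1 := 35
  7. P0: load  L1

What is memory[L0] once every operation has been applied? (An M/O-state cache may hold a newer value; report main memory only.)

[1] P3: load  L1 | P0:I, P1:I, P2:I, P3:S(90) | bus: BusRd
[2] P0: load  L1 | P0:S(90), P1:I, P2:I, P3:S(90) | bus: BusRd
[3] P1: load  L1 | P0:S(90), P1:S(90), P2:I, P3:S(90) | bus: BusRd
[4] P2: load  L3 | P0:I, P1:I, P2:S(30), P3:I | bus: BusRd
[5] P3: store L0 := 62 | P0:I, P1:I, P2:I, P3:M(62) | bus: BusRdX
[6] P1: store L1 := 35 | P0:I, P1:M(35), P2:I, P3:I | bus: BusRdX
[7] P0: load  L1 | P0:S(35), P1:S(35), P2:I, P3:I | bus: BusRd,Flush

memory[L0] = 60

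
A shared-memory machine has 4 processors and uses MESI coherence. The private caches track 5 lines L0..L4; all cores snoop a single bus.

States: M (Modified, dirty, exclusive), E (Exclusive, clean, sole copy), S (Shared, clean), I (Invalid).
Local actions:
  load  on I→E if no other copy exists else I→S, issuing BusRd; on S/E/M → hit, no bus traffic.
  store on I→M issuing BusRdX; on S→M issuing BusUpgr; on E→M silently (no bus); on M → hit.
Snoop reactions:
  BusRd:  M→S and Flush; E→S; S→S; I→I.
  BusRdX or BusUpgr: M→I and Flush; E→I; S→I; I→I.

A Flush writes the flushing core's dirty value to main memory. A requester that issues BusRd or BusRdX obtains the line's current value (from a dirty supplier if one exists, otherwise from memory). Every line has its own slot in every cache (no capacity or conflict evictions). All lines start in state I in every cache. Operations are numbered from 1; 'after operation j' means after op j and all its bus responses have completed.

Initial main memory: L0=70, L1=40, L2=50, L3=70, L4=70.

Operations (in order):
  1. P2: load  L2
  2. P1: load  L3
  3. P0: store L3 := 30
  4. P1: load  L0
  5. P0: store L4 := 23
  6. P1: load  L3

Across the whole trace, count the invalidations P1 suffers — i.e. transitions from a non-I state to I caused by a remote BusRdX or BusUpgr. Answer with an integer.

1. P2: load  L2  bus=[BusRd]  L2: P0=I P1=I P2=E P3=I  mem[L2]=50
2. P1: load  L3  bus=[BusRd]  L3: P0=I P1=E P2=I P3=I  mem[L3]=70
3. P0: store L3 := 30  bus=[BusRdX]  L3: P0=M P1=I P2=I P3=I  mem[L3]=70
4. P1: load  L0  bus=[BusRd]  L0: P0=I P1=E P2=I P3=I  mem[L0]=70
5. P0: store L4 := 23  bus=[BusRdX]  L4: P0=M P1=I P2=I P3=I  mem[L4]=70
6. P1: load  L3  bus=[BusRd,Flush]  L3: P0=S P1=S P2=I P3=I  mem[L3]=30

invalidations = 1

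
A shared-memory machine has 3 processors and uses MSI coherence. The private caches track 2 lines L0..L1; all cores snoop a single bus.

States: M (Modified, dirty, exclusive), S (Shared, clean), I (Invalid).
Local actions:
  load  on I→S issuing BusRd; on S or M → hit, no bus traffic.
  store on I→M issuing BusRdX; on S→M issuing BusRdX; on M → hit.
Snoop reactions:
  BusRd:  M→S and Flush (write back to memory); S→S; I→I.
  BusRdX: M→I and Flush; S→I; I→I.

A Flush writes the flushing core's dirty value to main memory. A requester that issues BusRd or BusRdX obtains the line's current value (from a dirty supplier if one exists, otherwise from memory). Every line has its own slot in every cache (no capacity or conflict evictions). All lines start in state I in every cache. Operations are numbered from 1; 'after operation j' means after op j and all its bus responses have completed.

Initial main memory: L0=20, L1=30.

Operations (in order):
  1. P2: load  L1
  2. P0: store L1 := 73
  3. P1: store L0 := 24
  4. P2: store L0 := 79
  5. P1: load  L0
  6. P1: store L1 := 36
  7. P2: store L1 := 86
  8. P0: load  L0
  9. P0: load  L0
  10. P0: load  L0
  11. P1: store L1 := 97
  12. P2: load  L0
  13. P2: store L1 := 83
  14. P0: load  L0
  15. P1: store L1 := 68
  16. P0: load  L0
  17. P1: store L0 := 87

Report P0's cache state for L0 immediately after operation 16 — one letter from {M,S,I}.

step 1: P2: load  L1  ⟶  IIS  (L1)  txn=BusRd  M[L1]=30
step 2: P0: store L1 := 73  ⟶  MII  (L1)  txn=BusRdX  M[L1]=30
step 3: P1: store L0 := 24  ⟶  IMI  (L0)  txn=BusRdX  M[L0]=20
step 4: P2: store L0 := 79  ⟶  IIM  (L0)  txn=BusRdX+Flush  M[L0]=24
step 5: P1: load  L0  ⟶  ISS  (L0)  txn=BusRd+Flush  M[L0]=79
step 6: P1: store L1 := 36  ⟶  IMI  (L1)  txn=BusRdX+Flush  M[L1]=73
step 7: P2: store L1 := 86  ⟶  IIM  (L1)  txn=BusRdX+Flush  M[L1]=36
step 8: P0: load  L0  ⟶  SSS  (L0)  txn=BusRd  M[L0]=79
step 9: P0: load  L0  ⟶  SSS  (L0)  txn=∅  M[L0]=79
step 10: P0: load  L0  ⟶  SSS  (L0)  txn=∅  M[L0]=79
step 11: P1: store L1 := 97  ⟶  IMI  (L1)  txn=BusRdX+Flush  M[L1]=86
step 12: P2: load  L0  ⟶  SSS  (L0)  txn=∅  M[L0]=79
step 13: P2: store L1 := 83  ⟶  IIM  (L1)  txn=BusRdX+Flush  M[L1]=97
step 14: P0: load  L0  ⟶  SSS  (L0)  txn=∅  M[L0]=79
step 15: P1: store L1 := 68  ⟶  IMI  (L1)  txn=BusRdX+Flush  M[L1]=83
step 16: P0: load  L0  ⟶  SSS  (L0)  txn=∅  M[L0]=79
step 17: P1: store L0 := 87  ⟶  IMI  (L0)  txn=BusRdX  M[L0]=79

state = S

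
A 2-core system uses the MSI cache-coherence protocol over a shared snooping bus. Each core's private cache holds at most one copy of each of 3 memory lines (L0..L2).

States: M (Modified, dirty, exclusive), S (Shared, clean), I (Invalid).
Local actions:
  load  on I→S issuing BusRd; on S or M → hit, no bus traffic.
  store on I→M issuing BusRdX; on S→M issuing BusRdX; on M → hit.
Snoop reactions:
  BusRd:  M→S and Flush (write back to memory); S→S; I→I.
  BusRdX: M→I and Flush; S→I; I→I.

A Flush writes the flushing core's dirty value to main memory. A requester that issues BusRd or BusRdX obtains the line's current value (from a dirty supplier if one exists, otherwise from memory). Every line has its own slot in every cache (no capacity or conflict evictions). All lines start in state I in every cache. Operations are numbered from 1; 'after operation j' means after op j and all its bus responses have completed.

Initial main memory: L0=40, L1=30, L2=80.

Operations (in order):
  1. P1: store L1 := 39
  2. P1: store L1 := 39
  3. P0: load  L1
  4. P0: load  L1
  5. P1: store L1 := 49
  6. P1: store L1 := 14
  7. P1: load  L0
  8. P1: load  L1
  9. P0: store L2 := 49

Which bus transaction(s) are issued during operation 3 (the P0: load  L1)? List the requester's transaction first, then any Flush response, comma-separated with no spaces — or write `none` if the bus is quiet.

[1] P1: store L1 := 39 | P0:I, P1:M(39) | bus: BusRdX
[2] P1: store L1 := 39 | P0:I, P1:M(39) | bus: none
[3] P0: load  L1 | P0:S(39), P1:S(39) | bus: BusRd,Flush
[4] P0: load  L1 | P0:S(39), P1:S(39) | bus: none
[5] P1: store L1 := 49 | P0:I, P1:M(49) | bus: BusRdX
[6] P1: store L1 := 14 | P0:I, P1:M(14) | bus: none
[7] P1: load  L0 | P0:I, P1:S(40) | bus: BusRd
[8] P1: load  L1 | P0:I, P1:M(14) | bus: none
[9] P0: store L2 := 49 | P0:M(49), P1:I | bus: BusRdX

bus = BusRd,Flush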